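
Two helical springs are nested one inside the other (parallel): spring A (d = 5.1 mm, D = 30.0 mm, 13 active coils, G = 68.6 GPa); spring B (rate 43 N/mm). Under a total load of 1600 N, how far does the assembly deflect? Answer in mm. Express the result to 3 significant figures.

26.9 mm

k_A = Gd⁴/(8D³N_a) = (68.6×10³)(5.1⁴)/(8·30.0³·13) = 16.528 N/mm
Parallel: k_eq = 16.528 + 43 = 59.528 N/mm
δ = F/k_eq = 1600/59.528 = 26.878 mm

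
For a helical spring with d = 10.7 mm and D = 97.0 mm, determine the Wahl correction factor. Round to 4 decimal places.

1.1608

C = D/d = 97.0/10.7 = 9.0654
K_W = (4C−1)/(4C−4) + 0.615/C = 35.262/32.262 + 0.0678 = 1.1608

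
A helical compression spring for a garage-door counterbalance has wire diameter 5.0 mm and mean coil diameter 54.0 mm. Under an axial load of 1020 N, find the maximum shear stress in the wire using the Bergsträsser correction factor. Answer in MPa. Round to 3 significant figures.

Spring index C = D/d = 54.0/5.0 = 10.8000
K_B = (4C+2)/(4C−3) = 45.200/40.200 = 1.1244
τ₀ = 8FD/(πd³) = 8·1020·54.0/(π·5.0³) = 440640/392.7 = 1122.1 MPa
τ_max = K·τ₀ = 1.1244 × 1122.1 = 1261.6 MPa

1260 MPa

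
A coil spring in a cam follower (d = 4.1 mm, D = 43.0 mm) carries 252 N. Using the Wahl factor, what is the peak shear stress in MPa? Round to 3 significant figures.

455 MPa

Spring index C = D/d = 43.0/4.1 = 10.4878
K_W = (4C−1)/(4C−4) + 0.615/C = 40.951/37.951 + 0.0586 = 1.1377
τ₀ = 8FD/(πd³) = 8·252·43.0/(π·4.1³) = 86688/216.52 = 400.37 MPa
τ_max = K·τ₀ = 1.1377 × 400.37 = 455.49 MPa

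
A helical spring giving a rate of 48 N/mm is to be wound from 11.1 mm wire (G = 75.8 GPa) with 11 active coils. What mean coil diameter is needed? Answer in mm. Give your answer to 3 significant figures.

D = (Gd⁴/(8N_a·k))^(1/3) = (75.8×10³·11.1⁴/(8·11·48))^(1/3)
  = (272419)^(1/3) = 64.8255 mm

64.8 mm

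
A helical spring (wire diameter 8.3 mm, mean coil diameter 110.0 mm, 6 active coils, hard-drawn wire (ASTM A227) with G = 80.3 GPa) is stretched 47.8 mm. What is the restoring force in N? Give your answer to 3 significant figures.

k = Gd⁴/(8D³N_a) = (80.3×10³)(8.3⁴)/(8·110.0³·6) = 5.965 N/mm
F = k·δ = 5.965 × 47.8 = 285.13 N

285 N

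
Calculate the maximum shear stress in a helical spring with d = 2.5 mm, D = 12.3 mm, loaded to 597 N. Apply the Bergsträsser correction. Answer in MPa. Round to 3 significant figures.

Spring index C = D/d = 12.3/2.5 = 4.9200
K_B = (4C+2)/(4C−3) = 21.680/16.680 = 1.2998
τ₀ = 8FD/(πd³) = 8·597·12.3/(π·2.5³) = 58744.8/49.087 = 1196.7 MPa
τ_max = K·τ₀ = 1.2998 × 1196.7 = 1555.5 MPa

1560 MPa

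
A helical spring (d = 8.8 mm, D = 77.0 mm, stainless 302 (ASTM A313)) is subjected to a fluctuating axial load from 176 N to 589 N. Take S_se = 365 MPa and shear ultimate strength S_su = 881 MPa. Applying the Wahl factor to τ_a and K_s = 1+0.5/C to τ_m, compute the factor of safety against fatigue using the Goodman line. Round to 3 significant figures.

C = D/d = 77.0/8.8 = 8.7500; K_W = (4C−1)/(4C−4)+0.615/C = 1.1671; K_s = 1+0.5/C = 1.0571
F_a = (F_max−F_min)/2 = 206.5 N; F_m = (F_max+F_min)/2 = 382.5 N
τ_a = K_W·8F_aD/(πd³) = 1.1671 × 59.416 = 69.342 MPa
τ_m = K_s·8F_mD/(πd³) = 1.0571 × 110.06 = 116.35 MPa
Goodman: 1/n_f = τ_a/S_se + τ_m/S_su = 69.342/365 + 116.35/881 = 0.18998 + 0.13206 = 0.32204
n_f = 1/0.32204 = 3.105

3.11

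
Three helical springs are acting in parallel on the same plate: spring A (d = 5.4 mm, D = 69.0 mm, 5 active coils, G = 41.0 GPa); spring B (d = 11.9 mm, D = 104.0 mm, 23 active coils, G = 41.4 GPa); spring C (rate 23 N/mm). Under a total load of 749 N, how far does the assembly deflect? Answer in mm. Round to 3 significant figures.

25.2 mm

k_A = Gd⁴/(8D³N_a) = (41.0×10³)(5.4⁴)/(8·69.0³·5) = 2.6531 N/mm
k_B = Gd⁴/(8D³N_a) = (41.4×10³)(11.9⁴)/(8·104.0³·23) = 4.0112 N/mm
Parallel: k_eq = 2.6531 + 4.0112 + 23 = 29.664 N/mm
δ = F/k_eq = 749/29.664 = 25.249 mm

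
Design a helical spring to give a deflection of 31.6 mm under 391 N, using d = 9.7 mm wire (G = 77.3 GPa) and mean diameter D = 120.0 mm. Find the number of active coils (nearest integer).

Required rate k = F/δ = 391/31.6 = 12.373 N/mm
N_a = Gd⁴/(8D³k) = (77.3×10³ × 9.7⁴)/(8 × 120.0³ × 12.373)
    = 6.84331e+08 / 1.7105e+08 = 4.001 → 4 coils

4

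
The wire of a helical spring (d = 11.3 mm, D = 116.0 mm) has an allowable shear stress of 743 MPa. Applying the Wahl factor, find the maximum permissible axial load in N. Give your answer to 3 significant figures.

C = D/d = 116.0/11.3 = 10.2655
K_W = (4C−1)/(4C−4) + 0.615/C = 40.062/37.062 + 0.0599 = 1.1409
τ_max = K·8FD/(πd³) → F_max = τ_allow·πd³/(8DK)
F_max = 743·π·11.3³/(8·116.0·1.1409) = 3.368e+06/1058.7 = 3181.2 N

3180 N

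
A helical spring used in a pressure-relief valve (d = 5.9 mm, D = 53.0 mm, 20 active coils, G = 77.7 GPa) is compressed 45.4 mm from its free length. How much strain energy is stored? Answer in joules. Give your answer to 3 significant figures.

k = Gd⁴/(8D³N_a) = (77.7×10³)(5.9⁴)/(8·53.0³·20) = 3.9526 N/mm
U = ½kδ² = 0.5 × 3.9526 × 45.4² = 4073.5 N·mm = 4.0735 J

4.07 J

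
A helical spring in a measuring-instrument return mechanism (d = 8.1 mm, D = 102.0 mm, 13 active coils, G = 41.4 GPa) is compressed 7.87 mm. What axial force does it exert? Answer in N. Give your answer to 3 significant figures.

12.7 N

k = Gd⁴/(8D³N_a) = (41.4×10³)(8.1⁴)/(8·102.0³·13) = 1.6148 N/mm
F = k·δ = 1.6148 × 7.87 = 12.708 N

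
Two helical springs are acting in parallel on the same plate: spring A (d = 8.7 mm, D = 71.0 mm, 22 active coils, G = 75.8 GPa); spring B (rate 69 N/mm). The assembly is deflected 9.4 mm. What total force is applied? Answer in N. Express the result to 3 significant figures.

713 N

k_A = Gd⁴/(8D³N_a) = (75.8×10³)(8.7⁴)/(8·71.0³·22) = 6.8938 N/mm
Parallel: k_eq = 6.8938 + 69 = 75.894 N/mm
F = k_eq·δ = 75.894·9.4 = 713.4 N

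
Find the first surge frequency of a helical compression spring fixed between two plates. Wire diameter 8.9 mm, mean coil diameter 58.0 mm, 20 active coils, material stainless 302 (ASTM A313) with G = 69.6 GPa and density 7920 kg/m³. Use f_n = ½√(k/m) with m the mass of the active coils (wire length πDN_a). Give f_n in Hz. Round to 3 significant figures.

44.1 Hz

k = Gd⁴/(8D³N_a) = (69.6×10³)(8.9⁴)/(8·58.0³·20) = 13.988 N/mm = 13988 N/m
Wire length L = πDN_a = π·58.0·20 = 3644.2 mm
m = ρ·(πd²/4)·L = 7920 × 62.211×10⁻⁶ m² × 3.6442 m = 1.7956 kg
f_n = ½√(k/m) = 0.5·√(13988/1.7956) = 0.5·√(7790.4) = 44.132 Hz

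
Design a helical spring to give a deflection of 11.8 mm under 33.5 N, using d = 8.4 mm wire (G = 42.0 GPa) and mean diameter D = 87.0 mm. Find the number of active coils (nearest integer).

14

Required rate k = F/δ = 33.5/11.8 = 2.839 N/mm
N_a = Gd⁴/(8D³k) = (42.0×10³ × 8.4⁴)/(8 × 87.0³ × 2.839)
    = 2.09106e+08 / 1.49558e+07 = 13.98 → 14 coils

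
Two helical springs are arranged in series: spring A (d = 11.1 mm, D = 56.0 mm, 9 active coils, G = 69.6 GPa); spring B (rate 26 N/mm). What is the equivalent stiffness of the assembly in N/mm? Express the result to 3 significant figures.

k_A = Gd⁴/(8D³N_a) = (69.6×10³)(11.1⁴)/(8·56.0³·9) = 83.561 N/mm
Series: 1/k_eq = 1/83.561 + 1/26 = 0.050429; k_eq = 19.83 N/mm

19.8 N/mm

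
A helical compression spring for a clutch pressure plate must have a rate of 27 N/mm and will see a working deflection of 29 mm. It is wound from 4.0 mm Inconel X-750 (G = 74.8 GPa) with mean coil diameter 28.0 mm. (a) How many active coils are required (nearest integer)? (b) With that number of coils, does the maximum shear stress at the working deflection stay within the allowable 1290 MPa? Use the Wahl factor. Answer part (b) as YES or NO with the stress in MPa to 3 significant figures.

(a) 4 coils; (b) YES, τ_max = 1070 MPa

N_a = Gd⁴/(8D³k) = (74.8×10³)(4.0⁴)/(8·28.0³·27) = 4.038 → N_a = 4
Actual rate k = Gd⁴/(8D³·4) = 27.259 N/mm
Working load F = kδ = 27.259·29 = 790.52 N
C = 28.0/4.0 = 7.0000; K_W = (4C−1)/(4C−4)+0.615/C = 1.2129
τ_max = K_W·8FD/(πd³) = 1.2129·880.71 = 1068.2 MPa
τ_max ≤ 1290 MPa → acceptable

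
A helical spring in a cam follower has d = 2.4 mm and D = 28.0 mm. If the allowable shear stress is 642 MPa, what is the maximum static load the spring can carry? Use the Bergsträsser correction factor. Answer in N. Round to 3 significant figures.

112 N

C = D/d = 28.0/2.4 = 11.6667
K_B = (4C+2)/(4C−3) = 48.667/43.667 = 1.1145
τ_max = K·8FD/(πd³) → F_max = τ_allow·πd³/(8DK)
F_max = 642·π·2.4³/(8·28.0·1.1145) = 27882/249.65 = 111.68 N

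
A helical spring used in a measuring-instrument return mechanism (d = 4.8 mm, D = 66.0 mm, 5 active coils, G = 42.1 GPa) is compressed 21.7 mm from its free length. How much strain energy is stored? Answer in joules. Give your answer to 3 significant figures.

0.458 J

k = Gd⁴/(8D³N_a) = (42.1×10³)(4.8⁴)/(8·66.0³·5) = 1.9434 N/mm
U = ½kδ² = 0.5 × 1.9434 × 21.7² = 457.56 N·mm = 0.45756 J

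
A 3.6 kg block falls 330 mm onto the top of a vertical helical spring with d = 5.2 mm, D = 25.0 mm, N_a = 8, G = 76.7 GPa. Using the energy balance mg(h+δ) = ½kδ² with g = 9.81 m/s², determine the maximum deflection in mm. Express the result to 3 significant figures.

k = Gd⁴/(8D³N_a) = (76.7×10³)(5.2⁴)/(8·25.0³·8) = 56.08 N/mm
W = mg = 3.6 × 9.81 = 35.316 N
½kδ² − Wδ − Wh = 0 → δ = (W + √(W² + 2kWh))/k
δ = (35.316 + √(1247.2 + 1.30715e+06))/56.08 = (35.316 + 1143.9)/56.08 = 21.026 mm

21.0 mm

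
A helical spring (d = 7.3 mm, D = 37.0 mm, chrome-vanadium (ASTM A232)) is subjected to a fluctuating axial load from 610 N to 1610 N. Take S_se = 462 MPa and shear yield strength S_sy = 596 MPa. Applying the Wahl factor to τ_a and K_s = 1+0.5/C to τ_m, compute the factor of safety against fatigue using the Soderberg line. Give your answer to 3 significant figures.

C = D/d = 37.0/7.3 = 5.0685; K_W = (4C−1)/(4C−4)+0.615/C = 1.3057; K_s = 1+0.5/C = 1.0986
F_a = (F_max−F_min)/2 = 500 N; F_m = (F_max+F_min)/2 = 1110 N
τ_a = K_W·8F_aD/(πd³) = 1.3057 × 121.1 = 158.12 MPa
τ_m = K_s·8F_mD/(πd³) = 1.0986 × 268.84 = 295.36 MPa
Soderberg: 1/n_f = τ_a/S_se + τ_m/S_sy = 158.12/462 + 295.36/596 = 0.34225 + 0.49557 = 0.83782
n_f = 1/0.83782 = 1.194

1.19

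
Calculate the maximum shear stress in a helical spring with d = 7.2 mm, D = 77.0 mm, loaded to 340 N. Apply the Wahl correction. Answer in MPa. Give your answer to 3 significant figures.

203 MPa

Spring index C = D/d = 77.0/7.2 = 10.6944
K_W = (4C−1)/(4C−4) + 0.615/C = 41.778/38.778 + 0.0575 = 1.1349
τ₀ = 8FD/(πd³) = 8·340·77.0/(π·7.2³) = 209440/1172.6 = 178.61 MPa
τ_max = K·τ₀ = 1.1349 × 178.61 = 202.7 MPa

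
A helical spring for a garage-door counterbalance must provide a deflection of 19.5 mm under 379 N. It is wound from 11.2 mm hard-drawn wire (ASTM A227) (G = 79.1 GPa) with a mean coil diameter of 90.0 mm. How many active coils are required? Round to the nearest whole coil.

Required rate k = F/δ = 379/19.5 = 19.436 N/mm
N_a = Gd⁴/(8D³k) = (79.1×10³ × 11.2⁴)/(8 × 90.0³ × 19.436)
    = 1.24465e+09 / 1.1335e+08 = 10.98 → 11 coils

11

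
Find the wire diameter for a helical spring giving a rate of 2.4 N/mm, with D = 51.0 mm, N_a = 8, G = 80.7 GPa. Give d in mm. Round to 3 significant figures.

d = (8D³N_a·k / G)^(1/4) = (8·51.0³·8·2.4 / (80.7×10³))^0.25
  = (252.48)^0.25 = 3.9862 mm

3.99 mm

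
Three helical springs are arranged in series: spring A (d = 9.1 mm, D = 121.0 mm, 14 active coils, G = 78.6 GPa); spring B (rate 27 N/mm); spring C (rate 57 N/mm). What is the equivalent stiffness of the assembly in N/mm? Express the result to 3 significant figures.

2.37 N/mm

k_A = Gd⁴/(8D³N_a) = (78.6×10³)(9.1⁴)/(8·121.0³·14) = 2.7165 N/mm
Series: 1/k_eq = 1/2.7165 + 1/27 + 1/57 = 0.4227; k_eq = 2.3658 N/mm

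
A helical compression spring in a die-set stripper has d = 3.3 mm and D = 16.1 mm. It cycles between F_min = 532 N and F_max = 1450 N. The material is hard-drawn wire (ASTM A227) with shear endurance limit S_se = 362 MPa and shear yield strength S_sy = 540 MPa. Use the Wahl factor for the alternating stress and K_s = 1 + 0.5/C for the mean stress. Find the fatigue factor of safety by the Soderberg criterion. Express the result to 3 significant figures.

C = D/d = 16.1/3.3 = 4.8788; K_W = (4C−1)/(4C−4)+0.615/C = 1.3194; K_s = 1+0.5/C = 1.1025
F_a = (F_max−F_min)/2 = 459 N; F_m = (F_max+F_min)/2 = 991 N
τ_a = K_W·8F_aD/(πd³) = 1.3194 × 523.64 = 690.91 MPa
τ_m = K_s·8F_mD/(πd³) = 1.1025 × 1130.6 = 1246.4 MPa
Soderberg: 1/n_f = τ_a/S_se + τ_m/S_sy = 690.91/362 + 1246.4/540 = 1.90858 + 2.30822 = 4.2168
n_f = 1/4.2168 = 0.2371

0.237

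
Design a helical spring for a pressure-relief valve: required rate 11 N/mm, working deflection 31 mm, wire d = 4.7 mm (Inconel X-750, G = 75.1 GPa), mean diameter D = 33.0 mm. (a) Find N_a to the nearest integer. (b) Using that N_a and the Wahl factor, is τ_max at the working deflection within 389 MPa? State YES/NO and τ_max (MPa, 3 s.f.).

N_a = Gd⁴/(8D³k) = (75.1×10³)(4.7⁴)/(8·33.0³·11) = 11.59 → N_a = 12
Actual rate k = Gd⁴/(8D³·12) = 10.622 N/mm
Working load F = kδ = 10.622·31 = 329.29 N
C = 33.0/4.7 = 7.0213; K_W = (4C−1)/(4C−4)+0.615/C = 1.2121
τ_max = K_W·8FD/(πd³) = 1.2121·266.53 = 323.07 MPa
τ_max ≤ 389 MPa → acceptable

(a) 12 coils; (b) YES, τ_max = 323 MPa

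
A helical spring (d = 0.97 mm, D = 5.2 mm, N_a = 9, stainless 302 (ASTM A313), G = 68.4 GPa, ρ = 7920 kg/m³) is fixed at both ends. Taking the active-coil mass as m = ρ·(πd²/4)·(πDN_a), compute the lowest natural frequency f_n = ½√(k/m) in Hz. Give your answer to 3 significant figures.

k = Gd⁴/(8D³N_a) = (68.4×10³)(0.97⁴)/(8·5.2³·9) = 5.9814 N/mm = 5981.4 N/m
Wire length L = πDN_a = π·5.2·9 = 147.03 mm
m = ρ·(πd²/4)·L = 7920 × 0.73898×10⁻⁶ m² × 0.14703 m = 0.00086051 kg
f_n = ½√(k/m) = 0.5·√(5981.4/0.00086051) = 0.5·√(6.951e+06) = 1318.2 Hz

1320 Hz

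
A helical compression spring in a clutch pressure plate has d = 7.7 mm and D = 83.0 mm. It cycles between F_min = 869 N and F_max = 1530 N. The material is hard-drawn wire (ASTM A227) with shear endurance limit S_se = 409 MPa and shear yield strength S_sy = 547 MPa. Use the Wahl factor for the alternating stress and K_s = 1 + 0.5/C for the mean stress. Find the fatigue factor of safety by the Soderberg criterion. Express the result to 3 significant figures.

0.673

C = D/d = 83.0/7.7 = 10.7792; K_W = (4C−1)/(4C−4)+0.615/C = 1.1337; K_s = 1+0.5/C = 1.0464
F_a = (F_max−F_min)/2 = 330.5 N; F_m = (F_max+F_min)/2 = 1199.5 N
τ_a = K_W·8F_aD/(πd³) = 1.1337 × 153.01 = 173.47 MPa
τ_m = K_s·8F_mD/(πd³) = 1.0464 × 555.32 = 581.08 MPa
Soderberg: 1/n_f = τ_a/S_se + τ_m/S_sy = 173.47/409 + 581.08/547 = 0.42414 + 1.06231 = 1.4864
n_f = 1/1.4864 = 0.6727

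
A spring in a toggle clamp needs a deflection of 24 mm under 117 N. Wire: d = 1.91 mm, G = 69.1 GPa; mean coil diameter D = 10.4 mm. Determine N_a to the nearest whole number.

Required rate k = F/δ = 117/24 = 4.875 N/mm
N_a = Gd⁴/(8D³k) = (69.1×10³ × 1.91⁴)/(8 × 10.4³ × 4.875)
    = 919627 / 43869.7 = 20.96 → 21 coils

21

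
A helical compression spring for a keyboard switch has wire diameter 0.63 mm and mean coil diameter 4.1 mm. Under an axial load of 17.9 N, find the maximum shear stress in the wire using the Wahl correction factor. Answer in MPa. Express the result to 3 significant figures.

920 MPa

Spring index C = D/d = 4.1/0.63 = 6.5079
K_W = (4C−1)/(4C−4) + 0.615/C = 25.032/22.032 + 0.0945 = 1.2307
τ₀ = 8FD/(πd³) = 8·17.9·4.1/(π·0.63³) = 587.12/0.78555 = 747.4 MPa
τ_max = K·τ₀ = 1.2307 × 747.4 = 919.81 MPa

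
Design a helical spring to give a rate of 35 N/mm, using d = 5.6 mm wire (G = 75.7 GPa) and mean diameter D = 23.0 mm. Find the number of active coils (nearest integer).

N_a = Gd⁴/(8D³k) = (75.7×10³ × 5.6⁴)/(8 × 23.0³ × 35)
    = 7.44471e+07 / 3.40676e+06 = 21.85 → 22 coils

22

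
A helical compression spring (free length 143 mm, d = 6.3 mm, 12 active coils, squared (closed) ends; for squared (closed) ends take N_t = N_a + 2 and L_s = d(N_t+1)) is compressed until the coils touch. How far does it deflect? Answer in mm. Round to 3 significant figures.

N_t = 14; L_s = 6.3·15 = 94.5 mm
δ_solid = L₀ − L_s = 143 − 94.5 = 48.5 mm

48.5 mm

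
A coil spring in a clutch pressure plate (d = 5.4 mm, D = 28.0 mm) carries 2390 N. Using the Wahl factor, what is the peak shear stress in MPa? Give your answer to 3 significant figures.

Spring index C = D/d = 28.0/5.4 = 5.1852
K_W = (4C−1)/(4C−4) + 0.615/C = 19.741/16.741 + 0.1186 = 1.2978
τ₀ = 8FD/(πd³) = 8·2390·28.0/(π·5.4³) = 535360/494.69 = 1082.2 MPa
τ_max = K·τ₀ = 1.2978 × 1082.2 = 1404.5 MPa

1400 MPa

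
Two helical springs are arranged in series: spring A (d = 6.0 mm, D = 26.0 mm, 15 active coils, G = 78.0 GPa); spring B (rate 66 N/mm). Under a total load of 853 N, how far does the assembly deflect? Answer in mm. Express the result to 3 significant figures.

30.7 mm

k_A = Gd⁴/(8D³N_a) = (78.0×10³)(6.0⁴)/(8·26.0³·15) = 47.929 N/mm
Series: 1/k_eq = 1/47.929 + 1/66 = 0.036016; k_eq = 27.766 N/mm
δ = F/k_eq = 853/27.766 = 30.721 mm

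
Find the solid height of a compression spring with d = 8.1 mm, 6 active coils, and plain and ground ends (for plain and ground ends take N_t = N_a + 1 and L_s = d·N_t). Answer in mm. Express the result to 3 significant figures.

plain and ground ends: N_t = N_a + 1 = 6 + 1 = 7
L_s = d·N_t = 8.1 × 7 = 56.7 mm

56.7 mm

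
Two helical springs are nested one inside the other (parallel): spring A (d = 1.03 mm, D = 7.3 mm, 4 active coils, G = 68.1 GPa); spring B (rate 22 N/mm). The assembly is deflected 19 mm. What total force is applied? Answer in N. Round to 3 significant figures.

k_A = Gd⁴/(8D³N_a) = (68.1×10³)(1.03⁴)/(8·7.3³·4) = 6.1571 N/mm
Parallel: k_eq = 6.1571 + 22 = 28.157 N/mm
F = k_eq·δ = 28.157·19 = 534.99 N

535 N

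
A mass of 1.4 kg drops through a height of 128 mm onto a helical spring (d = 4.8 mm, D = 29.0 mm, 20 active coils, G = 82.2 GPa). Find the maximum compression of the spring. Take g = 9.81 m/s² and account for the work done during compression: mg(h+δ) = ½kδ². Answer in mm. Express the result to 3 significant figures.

k = Gd⁴/(8D³N_a) = (82.2×10³)(4.8⁴)/(8·29.0³·20) = 11.182 N/mm
W = mg = 1.4 × 9.81 = 13.734 N
½kδ² − Wδ − Wh = 0 → δ = (W + √(W² + 2kWh))/k
δ = (13.734 + √(188.62 + 39315.1))/11.182 = (13.734 + 198.76)/11.182 = 19.003 mm

19.0 mm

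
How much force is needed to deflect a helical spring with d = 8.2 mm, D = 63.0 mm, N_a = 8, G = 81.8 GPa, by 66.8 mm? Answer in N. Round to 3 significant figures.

k = Gd⁴/(8D³N_a) = (81.8×10³)(8.2⁴)/(8·63.0³·8) = 23.11 N/mm
F = k·δ = 23.11 × 66.8 = 1543.8 N

1540 N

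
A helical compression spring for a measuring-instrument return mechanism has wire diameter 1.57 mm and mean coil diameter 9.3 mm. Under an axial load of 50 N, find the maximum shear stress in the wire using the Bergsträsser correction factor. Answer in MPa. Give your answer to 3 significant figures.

Spring index C = D/d = 9.3/1.57 = 5.9236
K_B = (4C+2)/(4C−3) = 25.694/20.694 = 1.2416
τ₀ = 8FD/(πd³) = 8·50·9.3/(π·1.57³) = 3720/12.158 = 305.98 MPa
τ_max = K·τ₀ = 1.2416 × 305.98 = 379.91 MPa

380 MPa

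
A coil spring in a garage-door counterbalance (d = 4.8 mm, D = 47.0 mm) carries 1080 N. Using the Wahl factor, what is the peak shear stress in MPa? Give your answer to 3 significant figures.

Spring index C = D/d = 47.0/4.8 = 9.7917
K_W = (4C−1)/(4C−4) + 0.615/C = 38.167/35.167 + 0.0628 = 1.1481
τ₀ = 8FD/(πd³) = 8·1080·47.0/(π·4.8³) = 406080/347.44 = 1168.8 MPa
τ_max = K·τ₀ = 1.1481 × 1168.8 = 1341.9 MPa

1340 MPa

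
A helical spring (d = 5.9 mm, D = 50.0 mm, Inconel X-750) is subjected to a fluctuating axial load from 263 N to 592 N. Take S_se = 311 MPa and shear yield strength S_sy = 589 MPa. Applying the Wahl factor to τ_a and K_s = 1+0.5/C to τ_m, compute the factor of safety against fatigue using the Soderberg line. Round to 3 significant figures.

C = D/d = 50.0/5.9 = 8.4746; K_W = (4C−1)/(4C−4)+0.615/C = 1.1729; K_s = 1+0.5/C = 1.0590
F_a = (F_max−F_min)/2 = 164.5 N; F_m = (F_max+F_min)/2 = 427.5 N
τ_a = K_W·8F_aD/(πd³) = 1.1729 × 101.98 = 119.61 MPa
τ_m = K_s·8F_mD/(πd³) = 1.0590 × 265.03 = 280.66 MPa
Soderberg: 1/n_f = τ_a/S_se + τ_m/S_sy = 119.61/311 + 280.66/589 = 0.38461 + 0.47651 = 0.86112
n_f = 1/0.86112 = 1.161

1.16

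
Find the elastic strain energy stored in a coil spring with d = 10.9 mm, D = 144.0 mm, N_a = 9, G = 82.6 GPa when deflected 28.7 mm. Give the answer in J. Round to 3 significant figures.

2.23 J

k = Gd⁴/(8D³N_a) = (82.6×10³)(10.9⁴)/(8·144.0³·9) = 5.4233 N/mm
U = ½kδ² = 0.5 × 5.4233 × 28.7² = 2233.6 N·mm = 2.2336 J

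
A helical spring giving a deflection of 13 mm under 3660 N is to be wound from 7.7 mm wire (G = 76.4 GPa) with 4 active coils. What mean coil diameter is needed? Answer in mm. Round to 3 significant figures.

Required rate k = F/δ = 3660/13 = 281.54 N/mm
D = (Gd⁴/(8N_a·k))^(1/3) = (76.4×10³·7.7⁴/(8·4·281.54))^(1/3)
  = (29810.5)^(1/3) = 31.0067 mm

31.0 mm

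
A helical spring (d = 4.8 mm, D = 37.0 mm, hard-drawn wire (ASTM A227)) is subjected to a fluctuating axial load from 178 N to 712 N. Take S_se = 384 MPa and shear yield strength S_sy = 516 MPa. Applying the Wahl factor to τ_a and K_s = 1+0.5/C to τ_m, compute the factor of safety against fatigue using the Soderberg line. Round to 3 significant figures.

C = D/d = 37.0/4.8 = 7.7083; K_W = (4C−1)/(4C−4)+0.615/C = 1.1916; K_s = 1+0.5/C = 1.0649
F_a = (F_max−F_min)/2 = 267 N; F_m = (F_max+F_min)/2 = 445 N
τ_a = K_W·8F_aD/(πd³) = 1.1916 × 227.47 = 271.05 MPa
τ_m = K_s·8F_mD/(πd³) = 1.0649 × 379.12 = 403.71 MPa
Soderberg: 1/n_f = τ_a/S_se + τ_m/S_sy = 271.05/384 + 403.71/516 = 0.70587 + 0.78239 = 1.4883
n_f = 1/1.4883 = 0.6719

0.672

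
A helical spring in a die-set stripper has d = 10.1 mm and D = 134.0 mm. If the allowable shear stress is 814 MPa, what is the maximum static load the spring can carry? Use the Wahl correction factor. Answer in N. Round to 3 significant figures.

C = D/d = 134.0/10.1 = 13.2673
K_W = (4C−1)/(4C−4) + 0.615/C = 52.069/49.069 + 0.0464 = 1.1075
τ_max = K·8FD/(πd³) → F_max = τ_allow·πd³/(8DK)
F_max = 814·π·10.1³/(8·134.0·1.1075) = 2.6347e+06/1187.2 = 2219.2 N

2220 N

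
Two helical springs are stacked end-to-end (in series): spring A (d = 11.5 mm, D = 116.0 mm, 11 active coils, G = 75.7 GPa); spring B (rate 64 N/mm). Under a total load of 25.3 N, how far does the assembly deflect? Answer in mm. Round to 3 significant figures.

k_A = Gd⁴/(8D³N_a) = (75.7×10³)(11.5⁴)/(8·116.0³·11) = 9.639 N/mm
Series: 1/k_eq = 1/9.639 + 1/64 = 0.11937; k_eq = 8.3773 N/mm
δ = F/k_eq = 25.3/8.3773 = 3.0201 mm

3.02 mm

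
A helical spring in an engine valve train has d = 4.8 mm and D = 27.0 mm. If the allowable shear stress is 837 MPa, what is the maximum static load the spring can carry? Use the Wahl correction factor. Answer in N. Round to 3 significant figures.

C = D/d = 27.0/4.8 = 5.6250
K_W = (4C−1)/(4C−4) + 0.615/C = 21.500/18.500 + 0.1093 = 1.2715
τ_max = K·8FD/(πd³) → F_max = τ_allow·πd³/(8DK)
F_max = 837·π·4.8³/(8·27.0·1.2715) = 2.908e+05/274.64 = 1058.8 N

1060 N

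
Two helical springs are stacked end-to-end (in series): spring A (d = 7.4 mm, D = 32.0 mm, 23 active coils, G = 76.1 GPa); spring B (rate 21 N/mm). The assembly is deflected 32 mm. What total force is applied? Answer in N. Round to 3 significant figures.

k_A = Gd⁴/(8D³N_a) = (76.1×10³)(7.4⁴)/(8·32.0³·23) = 37.848 N/mm
Series: 1/k_eq = 1/37.848 + 1/21 = 0.07404; k_eq = 13.506 N/mm
F = k_eq·δ = 13.506·32 = 432.2 N

432 N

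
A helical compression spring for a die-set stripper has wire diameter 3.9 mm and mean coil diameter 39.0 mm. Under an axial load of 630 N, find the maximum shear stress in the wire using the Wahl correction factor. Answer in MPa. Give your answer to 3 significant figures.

Spring index C = D/d = 39.0/3.9 = 10.0000
K_W = (4C−1)/(4C−4) + 0.615/C = 39.000/36.000 + 0.0615 = 1.1448
τ₀ = 8FD/(πd³) = 8·630·39.0/(π·3.9³) = 196560/186.36 = 1054.8 MPa
τ_max = K·τ₀ = 1.1448 × 1054.8 = 1207.5 MPa

1210 MPa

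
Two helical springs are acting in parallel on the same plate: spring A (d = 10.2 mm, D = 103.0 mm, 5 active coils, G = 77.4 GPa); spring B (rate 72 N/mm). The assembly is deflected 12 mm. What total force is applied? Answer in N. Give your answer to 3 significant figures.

1090 N

k_A = Gd⁴/(8D³N_a) = (77.4×10³)(10.2⁴)/(8·103.0³·5) = 19.168 N/mm
Parallel: k_eq = 19.168 + 72 = 91.168 N/mm
F = k_eq·δ = 91.168·12 = 1094 N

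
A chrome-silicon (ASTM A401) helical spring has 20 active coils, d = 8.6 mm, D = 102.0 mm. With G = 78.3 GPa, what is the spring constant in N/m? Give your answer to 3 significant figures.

k = Gd⁴/(8D³N_a) = (78.3×10³ × 8.6⁴) / (8 × 102.0³ × 20)
  = 4.28307e+08 / 1.69793e+08 = 2.5225 N/mm = 2522.5 N/m

2520 N/m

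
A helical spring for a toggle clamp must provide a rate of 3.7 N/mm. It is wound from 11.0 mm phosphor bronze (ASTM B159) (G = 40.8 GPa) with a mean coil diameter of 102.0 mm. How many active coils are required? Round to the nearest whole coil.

19

N_a = Gd⁴/(8D³k) = (40.8×10³ × 11.0⁴)/(8 × 102.0³ × 3.7)
    = 5.97353e+08 / 3.14118e+07 = 19.02 → 19 coils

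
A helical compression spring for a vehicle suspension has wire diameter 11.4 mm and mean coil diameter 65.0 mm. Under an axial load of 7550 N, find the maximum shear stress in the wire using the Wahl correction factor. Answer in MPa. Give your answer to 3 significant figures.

1070 MPa

Spring index C = D/d = 65.0/11.4 = 5.7018
K_W = (4C−1)/(4C−4) + 0.615/C = 21.807/18.807 + 0.1079 = 1.2674
τ₀ = 8FD/(πd³) = 8·7550·65.0/(π·11.4³) = 3.926e+06/4654.4 = 843.5 MPa
τ_max = K·τ₀ = 1.2674 × 843.5 = 1069 MPa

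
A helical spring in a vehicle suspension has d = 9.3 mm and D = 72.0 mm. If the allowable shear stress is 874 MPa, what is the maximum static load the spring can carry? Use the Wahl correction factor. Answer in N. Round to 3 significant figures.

3220 N

C = D/d = 72.0/9.3 = 7.7419
K_W = (4C−1)/(4C−4) + 0.615/C = 29.968/26.968 + 0.0794 = 1.1907
τ_max = K·8FD/(πd³) → F_max = τ_allow·πd³/(8DK)
F_max = 874·π·9.3³/(8·72.0·1.1907) = 2.2086e+06/685.83 = 3220.3 N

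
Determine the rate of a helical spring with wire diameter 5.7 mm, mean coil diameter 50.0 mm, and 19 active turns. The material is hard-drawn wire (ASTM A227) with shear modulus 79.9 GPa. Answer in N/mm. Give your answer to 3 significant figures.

k = Gd⁴/(8D³N_a) = (79.9×10³ × 5.7⁴) / (8 × 50.0³ × 19)
  = 8.43424e+07 / 1.9e+07 = 4.4391 N/mm

4.44 N/mm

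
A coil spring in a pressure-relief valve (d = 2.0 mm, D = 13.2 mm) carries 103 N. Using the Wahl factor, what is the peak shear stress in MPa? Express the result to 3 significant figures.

Spring index C = D/d = 13.2/2.0 = 6.6000
K_W = (4C−1)/(4C−4) + 0.615/C = 25.400/22.400 + 0.0932 = 1.2271
τ₀ = 8FD/(πd³) = 8·103·13.2/(π·2.0³) = 10876.8/25.133 = 432.77 MPa
τ_max = K·τ₀ = 1.2271 × 432.77 = 531.06 MPa

531 MPa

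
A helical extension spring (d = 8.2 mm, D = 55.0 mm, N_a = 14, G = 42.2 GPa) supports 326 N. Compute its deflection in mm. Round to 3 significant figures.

31.8 mm

k = Gd⁴/(8D³N_a) = (42.2×10³)(8.2⁴)/(8·55.0³·14) = 10.239 N/mm
δ = F/k = 326 / 10.239 = 31.839 mm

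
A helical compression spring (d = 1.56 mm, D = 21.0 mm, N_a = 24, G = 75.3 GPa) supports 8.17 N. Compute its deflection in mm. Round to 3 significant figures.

32.6 mm

k = Gd⁴/(8D³N_a) = (75.3×10³)(1.56⁴)/(8·21.0³·24) = 0.2508 N/mm
δ = F/k = 8.17 / 0.2508 = 32.575 mm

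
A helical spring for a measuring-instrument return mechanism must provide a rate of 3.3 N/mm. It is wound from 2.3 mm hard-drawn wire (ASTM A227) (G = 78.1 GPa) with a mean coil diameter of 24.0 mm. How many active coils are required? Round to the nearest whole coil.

6

N_a = Gd⁴/(8D³k) = (78.1×10³ × 2.3⁴)/(8 × 24.0³ × 3.3)
    = 2.18556e+06 / 364954 = 5.989 → 6 coils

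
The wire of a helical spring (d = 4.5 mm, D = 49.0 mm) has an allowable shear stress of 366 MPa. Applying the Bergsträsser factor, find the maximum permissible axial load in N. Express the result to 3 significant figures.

238 N

C = D/d = 49.0/4.5 = 10.8889
K_B = (4C+2)/(4C−3) = 45.556/40.556 = 1.1233
τ_max = K·8FD/(πd³) → F_max = τ_allow·πd³/(8DK)
F_max = 366·π·4.5³/(8·49.0·1.1233) = 1.0478e+05/440.33 = 237.95 N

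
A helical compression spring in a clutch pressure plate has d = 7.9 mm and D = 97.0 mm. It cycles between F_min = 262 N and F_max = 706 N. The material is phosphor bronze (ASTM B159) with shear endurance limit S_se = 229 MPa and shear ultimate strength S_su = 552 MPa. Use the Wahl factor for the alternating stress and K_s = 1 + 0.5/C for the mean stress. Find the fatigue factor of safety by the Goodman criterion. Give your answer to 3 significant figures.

1.00

C = D/d = 97.0/7.9 = 12.2785; K_W = (4C−1)/(4C−4)+0.615/C = 1.1166; K_s = 1+0.5/C = 1.0407
F_a = (F_max−F_min)/2 = 222 N; F_m = (F_max+F_min)/2 = 484 N
τ_a = K_W·8F_aD/(πd³) = 1.1166 × 111.22 = 124.19 MPa
τ_m = K_s·8F_mD/(πd³) = 1.0407 × 242.48 = 252.35 MPa
Goodman: 1/n_f = τ_a/S_se + τ_m/S_su = 124.19/229 + 252.35/552 = 0.54230 + 0.45716 = 0.99946
n_f = 1/0.99946 = 1.001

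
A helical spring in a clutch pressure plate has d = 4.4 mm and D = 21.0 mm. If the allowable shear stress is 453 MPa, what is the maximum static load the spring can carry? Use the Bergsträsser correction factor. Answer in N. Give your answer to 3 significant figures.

C = D/d = 21.0/4.4 = 4.7727
K_B = (4C+2)/(4C−3) = 21.091/16.091 = 1.3107
τ_max = K·8FD/(πd³) → F_max = τ_allow·πd³/(8DK)
F_max = 453·π·4.4³/(8·21.0·1.3107) = 1.2123e+05/220.2 = 550.53 N

551 N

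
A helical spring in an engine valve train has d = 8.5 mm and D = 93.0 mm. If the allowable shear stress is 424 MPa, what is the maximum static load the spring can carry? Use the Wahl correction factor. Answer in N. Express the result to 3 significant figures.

972 N

C = D/d = 93.0/8.5 = 10.9412
K_W = (4C−1)/(4C−4) + 0.615/C = 42.765/39.765 + 0.0562 = 1.1317
τ_max = K·8FD/(πd³) → F_max = τ_allow·πd³/(8DK)
F_max = 424·π·8.5³/(8·93.0·1.1317) = 8.1804e+05/841.95 = 971.6 N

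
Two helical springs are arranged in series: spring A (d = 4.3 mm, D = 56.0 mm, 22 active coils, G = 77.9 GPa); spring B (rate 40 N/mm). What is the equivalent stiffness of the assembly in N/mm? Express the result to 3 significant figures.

0.843 N/mm

k_A = Gd⁴/(8D³N_a) = (77.9×10³)(4.3⁴)/(8·56.0³·22) = 0.86166 N/mm
Series: 1/k_eq = 1/0.86166 + 1/40 = 1.1856; k_eq = 0.84349 N/mm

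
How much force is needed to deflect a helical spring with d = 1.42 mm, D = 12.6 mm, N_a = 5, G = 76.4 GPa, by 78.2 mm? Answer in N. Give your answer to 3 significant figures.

304 N

k = Gd⁴/(8D³N_a) = (76.4×10³)(1.42⁴)/(8·12.6³·5) = 3.8822 N/mm
F = k·δ = 3.8822 × 78.2 = 303.59 N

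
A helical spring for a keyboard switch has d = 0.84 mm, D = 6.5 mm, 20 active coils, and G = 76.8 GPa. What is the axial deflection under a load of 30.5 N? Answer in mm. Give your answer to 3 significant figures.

k = Gd⁴/(8D³N_a) = (76.8×10³)(0.84⁴)/(8·6.5³·20) = 0.8702 N/mm
δ = F/k = 30.5 / 0.8702 = 35.049 mm

35.0 mm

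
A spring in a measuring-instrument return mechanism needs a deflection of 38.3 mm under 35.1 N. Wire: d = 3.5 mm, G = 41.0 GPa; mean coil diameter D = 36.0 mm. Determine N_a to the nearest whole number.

18

Required rate k = F/δ = 35.1/38.3 = 0.91645 N/mm
N_a = Gd⁴/(8D³k) = (41.0×10³ × 3.5⁴)/(8 × 36.0³ × 0.91645)
    = 6.15256e+06 / 342063 = 17.99 → 18 coils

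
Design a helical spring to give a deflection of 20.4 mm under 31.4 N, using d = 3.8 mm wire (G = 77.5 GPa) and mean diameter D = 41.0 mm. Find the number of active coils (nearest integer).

Required rate k = F/δ = 31.4/20.4 = 1.5392 N/mm
N_a = Gd⁴/(8D³k) = (77.5×10³ × 3.8⁴)/(8 × 41.0³ × 1.5392)
    = 1.61598e+07 / 848674 = 19.04 → 19 coils

19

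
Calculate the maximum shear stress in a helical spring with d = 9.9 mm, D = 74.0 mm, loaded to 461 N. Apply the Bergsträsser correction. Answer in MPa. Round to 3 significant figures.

106 MPa

Spring index C = D/d = 74.0/9.9 = 7.4747
K_B = (4C+2)/(4C−3) = 31.899/26.899 = 1.1859
τ₀ = 8FD/(πd³) = 8·461·74.0/(π·9.9³) = 272912/3048.3 = 89.53 MPa
τ_max = K·τ₀ = 1.1859 × 89.53 = 106.17 MPa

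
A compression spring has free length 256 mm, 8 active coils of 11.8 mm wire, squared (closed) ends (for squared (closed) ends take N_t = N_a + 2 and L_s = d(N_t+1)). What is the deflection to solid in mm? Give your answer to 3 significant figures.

126 mm

N_t = 10; L_s = 11.8·11 = 129.8 mm
δ_solid = L₀ − L_s = 256 − 129.8 = 126.2 mm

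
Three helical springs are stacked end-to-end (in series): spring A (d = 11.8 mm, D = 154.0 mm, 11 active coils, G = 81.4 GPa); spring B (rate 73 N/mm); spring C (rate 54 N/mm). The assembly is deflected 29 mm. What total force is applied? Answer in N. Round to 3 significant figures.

k_A = Gd⁴/(8D³N_a) = (81.4×10³)(11.8⁴)/(8·154.0³·11) = 4.9103 N/mm
Series: 1/k_eq = 1/4.9103 + 1/73 + 1/54 = 0.23587; k_eq = 4.2396 N/mm
F = k_eq·δ = 4.2396·29 = 122.95 N

123 N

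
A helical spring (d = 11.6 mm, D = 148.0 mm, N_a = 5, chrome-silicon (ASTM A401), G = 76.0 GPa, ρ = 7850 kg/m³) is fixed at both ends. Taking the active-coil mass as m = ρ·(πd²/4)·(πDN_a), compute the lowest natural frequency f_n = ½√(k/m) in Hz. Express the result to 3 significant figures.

k = Gd⁴/(8D³N_a) = (76.0×10³)(11.6⁴)/(8·148.0³·5) = 10.612 N/mm = 10612 N/m
Wire length L = πDN_a = π·148.0·5 = 2324.8 mm
m = ρ·(πd²/4)·L = 7850 × 105.68×10⁻⁶ m² × 2.3248 m = 1.9287 kg
f_n = ½√(k/m) = 0.5·√(10612/1.9287) = 0.5·√(5502.3) = 37.089 Hz

37.1 Hz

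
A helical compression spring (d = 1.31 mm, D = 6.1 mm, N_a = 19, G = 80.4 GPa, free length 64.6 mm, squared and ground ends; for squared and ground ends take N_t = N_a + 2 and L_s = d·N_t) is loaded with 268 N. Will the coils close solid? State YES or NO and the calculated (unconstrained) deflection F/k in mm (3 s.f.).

YES, δ = 39.1 mm

k = Gd⁴/(8D³N_a) = (80.4×10³)(1.31⁴)/(8·6.1³·19) = 6.8629 N/mm
N_t = 21; L_s = 1.31·21 = 27.51 mm; δ_solid = L₀ − L_s = 64.6 − 27.51 = 37.09 mm
δ = F/k = 268/6.8629 = 39.051 mm
δ ≥ δ_solid → spring goes solid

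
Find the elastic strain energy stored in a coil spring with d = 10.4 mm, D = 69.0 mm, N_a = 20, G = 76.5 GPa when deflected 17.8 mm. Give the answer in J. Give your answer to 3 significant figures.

k = Gd⁴/(8D³N_a) = (76.5×10³)(10.4⁴)/(8·69.0³·20) = 17.027 N/mm
U = ½kδ² = 0.5 × 17.027 × 17.8² = 2697.4 N·mm = 2.6974 J

2.70 J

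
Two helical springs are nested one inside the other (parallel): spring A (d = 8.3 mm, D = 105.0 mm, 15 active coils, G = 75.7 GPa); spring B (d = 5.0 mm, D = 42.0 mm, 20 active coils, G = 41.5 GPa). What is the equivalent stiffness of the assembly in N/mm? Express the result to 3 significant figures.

4.77 N/mm

k_A = Gd⁴/(8D³N_a) = (75.7×10³)(8.3⁴)/(8·105.0³·15) = 2.5862 N/mm
k_B = Gd⁴/(8D³N_a) = (41.5×10³)(5.0⁴)/(8·42.0³·20) = 2.1881 N/mm
Parallel: k_eq = 2.5862 + 2.1881 = 4.7742 N/mm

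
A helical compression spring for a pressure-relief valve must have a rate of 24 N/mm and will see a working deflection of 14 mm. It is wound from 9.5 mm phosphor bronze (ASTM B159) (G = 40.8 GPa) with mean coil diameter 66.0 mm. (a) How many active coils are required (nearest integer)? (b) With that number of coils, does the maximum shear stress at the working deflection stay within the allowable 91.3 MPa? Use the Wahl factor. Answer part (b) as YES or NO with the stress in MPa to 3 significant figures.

(a) 6 coils; (b) YES, τ_max = 80.3 MPa

N_a = Gd⁴/(8D³k) = (40.8×10³)(9.5⁴)/(8·66.0³·24) = 6.02 → N_a = 6
Actual rate k = Gd⁴/(8D³·6) = 24.081 N/mm
Working load F = kδ = 24.081·14 = 337.14 N
C = 66.0/9.5 = 6.9474; K_W = (4C−1)/(4C−4)+0.615/C = 1.2146
τ_max = K_W·8FD/(πd³) = 1.2146·66.088 = 80.272 MPa
τ_max ≤ 91.3 MPa → acceptable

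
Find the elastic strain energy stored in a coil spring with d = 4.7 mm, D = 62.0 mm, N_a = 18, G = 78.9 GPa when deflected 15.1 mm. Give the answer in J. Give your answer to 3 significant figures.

0.128 J

k = Gd⁴/(8D³N_a) = (78.9×10³)(4.7⁴)/(8·62.0³·18) = 1.1218 N/mm
U = ½kδ² = 0.5 × 1.1218 × 15.1² = 127.9 N·mm = 0.1279 J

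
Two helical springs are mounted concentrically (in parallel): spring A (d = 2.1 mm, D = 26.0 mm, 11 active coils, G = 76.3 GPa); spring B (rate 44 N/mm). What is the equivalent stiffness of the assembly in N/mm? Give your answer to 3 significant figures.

45.0 N/mm

k_A = Gd⁴/(8D³N_a) = (76.3×10³)(2.1⁴)/(8·26.0³·11) = 0.9594 N/mm
Parallel: k_eq = 0.9594 + 44 = 44.959 N/mm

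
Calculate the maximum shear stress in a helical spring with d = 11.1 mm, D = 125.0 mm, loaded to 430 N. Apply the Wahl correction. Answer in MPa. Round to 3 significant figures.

113 MPa

Spring index C = D/d = 125.0/11.1 = 11.2613
K_W = (4C−1)/(4C−4) + 0.615/C = 44.045/41.045 + 0.0546 = 1.1277
τ₀ = 8FD/(πd³) = 8·430·125.0/(π·11.1³) = 430000/4296.5 = 100.08 MPa
τ_max = K·τ₀ = 1.1277 × 100.08 = 112.86 MPa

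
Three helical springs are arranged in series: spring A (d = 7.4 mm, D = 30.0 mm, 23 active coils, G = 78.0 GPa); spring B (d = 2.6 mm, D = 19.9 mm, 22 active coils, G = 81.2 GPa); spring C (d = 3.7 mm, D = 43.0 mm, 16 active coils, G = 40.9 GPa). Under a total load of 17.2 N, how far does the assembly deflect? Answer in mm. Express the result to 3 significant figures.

k_A = Gd⁴/(8D³N_a) = (78.0×10³)(7.4⁴)/(8·30.0³·23) = 47.08 N/mm
k_B = Gd⁴/(8D³N_a) = (81.2×10³)(2.6⁴)/(8·19.9³·22) = 2.6753 N/mm
k_C = Gd⁴/(8D³N_a) = (40.9×10³)(3.7⁴)/(8·43.0³·16) = 0.75321 N/mm
Series: 1/k_eq = 1/47.08 + 1/2.6753 + 1/0.75321 = 1.7227; k_eq = 0.58049 N/mm
δ = F/k_eq = 17.2/0.58049 = 29.63 mm

29.6 mm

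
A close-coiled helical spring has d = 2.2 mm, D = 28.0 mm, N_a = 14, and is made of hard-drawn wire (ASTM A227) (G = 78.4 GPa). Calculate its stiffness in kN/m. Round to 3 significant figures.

k = Gd⁴/(8D³N_a) = (78.4×10³ × 2.2⁴) / (8 × 28.0³ × 14)
  = 1.83657e+06 / 2.45862e+06 = 0.74699 N/mm

0.747 kN/m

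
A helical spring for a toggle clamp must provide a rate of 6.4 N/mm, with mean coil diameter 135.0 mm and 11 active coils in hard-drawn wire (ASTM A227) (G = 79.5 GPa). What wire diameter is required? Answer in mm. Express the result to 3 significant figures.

d = (8D³N_a·k / G)^(1/4) = (8·135.0³·11·6.4 / (79.5×10³))^0.25
  = (17430)^0.25 = 11.4901 mm

11.5 mm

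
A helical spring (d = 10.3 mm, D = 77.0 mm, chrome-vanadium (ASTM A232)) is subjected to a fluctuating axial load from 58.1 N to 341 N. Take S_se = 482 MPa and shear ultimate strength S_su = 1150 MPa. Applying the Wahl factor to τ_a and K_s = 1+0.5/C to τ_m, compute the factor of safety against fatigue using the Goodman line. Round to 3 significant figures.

10.4

C = D/d = 77.0/10.3 = 7.4757; K_W = (4C−1)/(4C−4)+0.615/C = 1.1981; K_s = 1+0.5/C = 1.0669
F_a = (F_max−F_min)/2 = 141.45 N; F_m = (F_max+F_min)/2 = 199.55 N
τ_a = K_W·8F_aD/(πd³) = 1.1981 × 25.382 = 30.409 MPa
τ_m = K_s·8F_mD/(πd³) = 1.0669 × 35.807 = 38.202 MPa
Goodman: 1/n_f = τ_a/S_se + τ_m/S_su = 30.409/482 + 38.202/1150 = 0.06309 + 0.03322 = 0.096309
n_f = 1/0.096309 = 10.38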